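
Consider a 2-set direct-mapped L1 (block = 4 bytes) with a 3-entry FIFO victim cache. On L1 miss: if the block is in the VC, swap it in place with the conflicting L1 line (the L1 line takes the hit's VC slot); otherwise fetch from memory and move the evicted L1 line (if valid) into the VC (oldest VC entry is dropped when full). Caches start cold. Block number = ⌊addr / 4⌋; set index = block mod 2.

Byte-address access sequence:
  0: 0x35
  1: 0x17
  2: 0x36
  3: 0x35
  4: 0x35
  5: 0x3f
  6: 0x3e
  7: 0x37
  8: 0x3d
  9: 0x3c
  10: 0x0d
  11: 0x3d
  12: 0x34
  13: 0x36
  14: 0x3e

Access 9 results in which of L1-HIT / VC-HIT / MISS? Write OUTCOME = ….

OUTCOME = L1-HIT

0: 0x35 (blk 13, set 1) → MISS  vc=[]
1: 0x17 (blk 5, set 1) → MISS  vc=[13]
2: 0x36 (blk 13, set 1) → VC-HIT  vc=[5]
3: 0x35 (blk 13, set 1) → L1-HIT  vc=[5]
4: 0x35 (blk 13, set 1) → L1-HIT  vc=[5]
5: 0x3f (blk 15, set 1) → MISS  vc=[5, 13]
6: 0x3e (blk 15, set 1) → L1-HIT  vc=[5, 13]
7: 0x37 (blk 13, set 1) → VC-HIT  vc=[5, 15]
8: 0x3d (blk 15, set 1) → VC-HIT  vc=[5, 13]
9: 0x3c (blk 15, set 1) → L1-HIT  vc=[5, 13]
10: 0xd (blk 3, set 1) → MISS  vc=[5, 13, 15]
11: 0x3d (blk 15, set 1) → VC-HIT  vc=[5, 13, 3]
12: 0x34 (blk 13, set 1) → VC-HIT  vc=[5, 15, 3]
13: 0x36 (blk 13, set 1) → L1-HIT  vc=[5, 15, 3]
14: 0x3e (blk 15, set 1) → VC-HIT  vc=[5, 13, 3]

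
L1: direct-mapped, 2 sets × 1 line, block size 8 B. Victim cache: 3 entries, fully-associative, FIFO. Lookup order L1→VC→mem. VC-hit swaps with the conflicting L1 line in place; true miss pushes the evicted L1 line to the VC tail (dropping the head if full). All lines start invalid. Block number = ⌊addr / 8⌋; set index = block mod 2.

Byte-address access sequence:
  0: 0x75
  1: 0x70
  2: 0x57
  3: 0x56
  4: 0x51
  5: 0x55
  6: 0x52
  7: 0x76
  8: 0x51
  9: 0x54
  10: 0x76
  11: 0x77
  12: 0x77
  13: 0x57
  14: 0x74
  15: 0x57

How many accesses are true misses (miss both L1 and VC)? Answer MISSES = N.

MISSES = 2

#0 0x75→b14/s0 MISS; vc=[]
#1 0x70→b14/s0 L1-HIT; vc=[]
#2 0x57→b10/s0 MISS; vc=[14]
#3 0x56→b10/s0 L1-HIT; vc=[14]
#4 0x51→b10/s0 L1-HIT; vc=[14]
#5 0x55→b10/s0 L1-HIT; vc=[14]
#6 0x52→b10/s0 L1-HIT; vc=[14]
#7 0x76→b14/s0 VC-HIT; vc=[10]
#8 0x51→b10/s0 VC-HIT; vc=[14]
#9 0x54→b10/s0 L1-HIT; vc=[14]
#10 0x76→b14/s0 VC-HIT; vc=[10]
#11 0x77→b14/s0 L1-HIT; vc=[10]
#12 0x77→b14/s0 L1-HIT; vc=[10]
#13 0x57→b10/s0 VC-HIT; vc=[14]
#14 0x74→b14/s0 VC-HIT; vc=[10]
#15 0x57→b10/s0 VC-HIT; vc=[14]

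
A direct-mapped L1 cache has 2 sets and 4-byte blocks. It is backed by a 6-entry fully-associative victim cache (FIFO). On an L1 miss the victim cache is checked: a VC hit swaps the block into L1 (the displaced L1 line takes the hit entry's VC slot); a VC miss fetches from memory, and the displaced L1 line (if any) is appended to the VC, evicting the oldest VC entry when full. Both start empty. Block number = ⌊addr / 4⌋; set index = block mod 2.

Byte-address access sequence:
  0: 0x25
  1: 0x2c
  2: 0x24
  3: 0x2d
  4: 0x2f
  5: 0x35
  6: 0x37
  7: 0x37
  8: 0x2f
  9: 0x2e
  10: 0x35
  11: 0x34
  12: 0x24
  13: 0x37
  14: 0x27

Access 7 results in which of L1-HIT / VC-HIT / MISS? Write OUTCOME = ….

OUTCOME = L1-HIT

  [0] addr=0x25 blk=9 s=1: MISS | VC []
  [1] addr=0x2c blk=11 s=1: MISS | VC [9]
  [2] addr=0x24 blk=9 s=1: VC-HIT | VC [11]
  [3] addr=0x2d blk=11 s=1: VC-HIT | VC [9]
  [4] addr=0x2f blk=11 s=1: L1-HIT | VC [9]
  [5] addr=0x35 blk=13 s=1: MISS | VC [9, 11]
  [6] addr=0x37 blk=13 s=1: L1-HIT | VC [9, 11]
  [7] addr=0x37 blk=13 s=1: L1-HIT | VC [9, 11]
  [8] addr=0x2f blk=11 s=1: VC-HIT | VC [9, 13]
  [9] addr=0x2e blk=11 s=1: L1-HIT | VC [9, 13]
  [10] addr=0x35 blk=13 s=1: VC-HIT | VC [9, 11]
  [11] addr=0x34 blk=13 s=1: L1-HIT | VC [9, 11]
  [12] addr=0x24 blk=9 s=1: VC-HIT | VC [13, 11]
  [13] addr=0x37 blk=13 s=1: VC-HIT | VC [9, 11]
  [14] addr=0x27 blk=9 s=1: VC-HIT | VC [13, 11]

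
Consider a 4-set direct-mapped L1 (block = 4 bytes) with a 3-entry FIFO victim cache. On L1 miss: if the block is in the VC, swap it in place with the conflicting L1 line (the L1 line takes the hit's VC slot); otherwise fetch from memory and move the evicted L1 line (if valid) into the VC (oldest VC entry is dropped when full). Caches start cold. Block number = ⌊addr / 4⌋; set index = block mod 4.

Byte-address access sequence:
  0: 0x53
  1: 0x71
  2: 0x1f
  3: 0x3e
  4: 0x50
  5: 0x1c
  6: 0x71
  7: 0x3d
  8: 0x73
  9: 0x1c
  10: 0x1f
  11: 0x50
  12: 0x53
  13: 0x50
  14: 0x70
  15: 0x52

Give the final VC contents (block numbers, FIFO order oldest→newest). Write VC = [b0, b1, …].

0: 0x53 (blk 20, set 0) → MISS  vc=[]
1: 0x71 (blk 28, set 0) → MISS  vc=[20]
2: 0x1f (blk 7, set 3) → MISS  vc=[20]
3: 0x3e (blk 15, set 3) → MISS  vc=[20, 7]
4: 0x50 (blk 20, set 0) → VC-HIT  vc=[28, 7]
5: 0x1c (blk 7, set 3) → VC-HIT  vc=[28, 15]
6: 0x71 (blk 28, set 0) → VC-HIT  vc=[20, 15]
7: 0x3d (blk 15, set 3) → VC-HIT  vc=[20, 7]
8: 0x73 (blk 28, set 0) → L1-HIT  vc=[20, 7]
9: 0x1c (blk 7, set 3) → VC-HIT  vc=[20, 15]
10: 0x1f (blk 7, set 3) → L1-HIT  vc=[20, 15]
11: 0x50 (blk 20, set 0) → VC-HIT  vc=[28, 15]
12: 0x53 (blk 20, set 0) → L1-HIT  vc=[28, 15]
13: 0x50 (blk 20, set 0) → L1-HIT  vc=[28, 15]
14: 0x70 (blk 28, set 0) → VC-HIT  vc=[20, 15]
15: 0x52 (blk 20, set 0) → VC-HIT  vc=[28, 15]

VC = [28, 15]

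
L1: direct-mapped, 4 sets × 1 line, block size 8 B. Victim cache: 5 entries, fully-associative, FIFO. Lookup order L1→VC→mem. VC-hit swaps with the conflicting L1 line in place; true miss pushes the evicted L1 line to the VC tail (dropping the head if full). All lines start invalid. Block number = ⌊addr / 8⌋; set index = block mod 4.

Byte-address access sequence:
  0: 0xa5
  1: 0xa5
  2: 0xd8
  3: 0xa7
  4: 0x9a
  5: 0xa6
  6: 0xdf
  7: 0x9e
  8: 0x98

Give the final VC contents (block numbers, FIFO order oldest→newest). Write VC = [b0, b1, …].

#0 0xa5→b20/s0 MISS; vc=[]
#1 0xa5→b20/s0 L1-HIT; vc=[]
#2 0xd8→b27/s3 MISS; vc=[]
#3 0xa7→b20/s0 L1-HIT; vc=[]
#4 0x9a→b19/s3 MISS; vc=[27]
#5 0xa6→b20/s0 L1-HIT; vc=[27]
#6 0xdf→b27/s3 VC-HIT; vc=[19]
#7 0x9e→b19/s3 VC-HIT; vc=[27]
#8 0x98→b19/s3 L1-HIT; vc=[27]

VC = [27]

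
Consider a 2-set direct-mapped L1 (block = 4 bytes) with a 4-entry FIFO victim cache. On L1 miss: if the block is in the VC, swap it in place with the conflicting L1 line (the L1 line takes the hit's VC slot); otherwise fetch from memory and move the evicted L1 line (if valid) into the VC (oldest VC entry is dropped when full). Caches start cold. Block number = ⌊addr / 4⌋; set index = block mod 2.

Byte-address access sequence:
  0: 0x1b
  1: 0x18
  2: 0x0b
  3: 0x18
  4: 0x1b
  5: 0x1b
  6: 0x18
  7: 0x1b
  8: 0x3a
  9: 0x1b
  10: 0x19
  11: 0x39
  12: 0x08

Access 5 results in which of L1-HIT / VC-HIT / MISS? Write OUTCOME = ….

OUTCOME = L1-HIT

#0 0x1b→b6/s0 MISS; vc=[]
#1 0x18→b6/s0 L1-HIT; vc=[]
#2 0xb→b2/s0 MISS; vc=[6]
#3 0x18→b6/s0 VC-HIT; vc=[2]
#4 0x1b→b6/s0 L1-HIT; vc=[2]
#5 0x1b→b6/s0 L1-HIT; vc=[2]
#6 0x18→b6/s0 L1-HIT; vc=[2]
#7 0x1b→b6/s0 L1-HIT; vc=[2]
#8 0x3a→b14/s0 MISS; vc=[2,6]
#9 0x1b→b6/s0 VC-HIT; vc=[2,14]
#10 0x19→b6/s0 L1-HIT; vc=[2,14]
#11 0x39→b14/s0 VC-HIT; vc=[2,6]
#12 0x8→b2/s0 VC-HIT; vc=[14,6]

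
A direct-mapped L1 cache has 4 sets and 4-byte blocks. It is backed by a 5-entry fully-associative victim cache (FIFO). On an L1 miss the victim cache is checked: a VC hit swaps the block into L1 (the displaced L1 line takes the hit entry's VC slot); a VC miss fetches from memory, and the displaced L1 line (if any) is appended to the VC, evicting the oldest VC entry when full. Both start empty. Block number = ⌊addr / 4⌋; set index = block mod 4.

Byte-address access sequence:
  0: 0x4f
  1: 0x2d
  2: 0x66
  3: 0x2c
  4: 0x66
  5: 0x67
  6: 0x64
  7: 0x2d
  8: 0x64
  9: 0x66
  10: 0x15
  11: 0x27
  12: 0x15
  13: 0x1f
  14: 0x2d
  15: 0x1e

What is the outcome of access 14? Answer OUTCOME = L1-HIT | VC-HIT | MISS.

  [0] addr=0x4f blk=19 s=3: MISS | VC []
  [1] addr=0x2d blk=11 s=3: MISS | VC [19]
  [2] addr=0x66 blk=25 s=1: MISS | VC [19]
  [3] addr=0x2c blk=11 s=3: L1-HIT | VC [19]
  [4] addr=0x66 blk=25 s=1: L1-HIT | VC [19]
  [5] addr=0x67 blk=25 s=1: L1-HIT | VC [19]
  [6] addr=0x64 blk=25 s=1: L1-HIT | VC [19]
  [7] addr=0x2d blk=11 s=3: L1-HIT | VC [19]
  [8] addr=0x64 blk=25 s=1: L1-HIT | VC [19]
  [9] addr=0x66 blk=25 s=1: L1-HIT | VC [19]
  [10] addr=0x15 blk=5 s=1: MISS | VC [19, 25]
  [11] addr=0x27 blk=9 s=1: MISS | VC [19, 25, 5]
  [12] addr=0x15 blk=5 s=1: VC-HIT | VC [19, 25, 9]
  [13] addr=0x1f blk=7 s=3: MISS | VC [19, 25, 9, 11]
  [14] addr=0x2d blk=11 s=3: VC-HIT | VC [19, 25, 9, 7]
  [15] addr=0x1e blk=7 s=3: VC-HIT | VC [19, 25, 9, 11]

OUTCOME = VC-HIT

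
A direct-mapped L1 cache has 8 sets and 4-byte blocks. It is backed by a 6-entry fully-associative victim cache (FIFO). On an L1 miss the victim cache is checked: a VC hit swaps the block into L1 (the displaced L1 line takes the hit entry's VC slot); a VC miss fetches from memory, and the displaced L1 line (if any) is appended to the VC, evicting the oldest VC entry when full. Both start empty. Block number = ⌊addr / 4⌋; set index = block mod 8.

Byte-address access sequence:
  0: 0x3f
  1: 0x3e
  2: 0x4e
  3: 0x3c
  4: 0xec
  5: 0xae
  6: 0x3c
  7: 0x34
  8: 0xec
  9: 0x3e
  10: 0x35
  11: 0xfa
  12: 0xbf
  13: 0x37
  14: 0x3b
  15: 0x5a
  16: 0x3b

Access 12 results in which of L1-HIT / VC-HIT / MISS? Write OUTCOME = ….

  [0] addr=0x3f blk=15 s=7: MISS | VC []
  [1] addr=0x3e blk=15 s=7: L1-HIT | VC []
  [2] addr=0x4e blk=19 s=3: MISS | VC []
  [3] addr=0x3c blk=15 s=7: L1-HIT | VC []
  [4] addr=0xec blk=59 s=3: MISS | VC [19]
  [5] addr=0xae blk=43 s=3: MISS | VC [19, 59]
  [6] addr=0x3c blk=15 s=7: L1-HIT | VC [19, 59]
  [7] addr=0x34 blk=13 s=5: MISS | VC [19, 59]
  [8] addr=0xec blk=59 s=3: VC-HIT | VC [19, 43]
  [9] addr=0x3e blk=15 s=7: L1-HIT | VC [19, 43]
  [10] addr=0x35 blk=13 s=5: L1-HIT | VC [19, 43]
  [11] addr=0xfa blk=62 s=6: MISS | VC [19, 43]
  [12] addr=0xbf blk=47 s=7: MISS | VC [19, 43, 15]
  [13] addr=0x37 blk=13 s=5: L1-HIT | VC [19, 43, 15]
  [14] addr=0x3b blk=14 s=6: MISS | VC [19, 43, 15, 62]
  [15] addr=0x5a blk=22 s=6: MISS | VC [19, 43, 15, 62, 14]
  [16] addr=0x3b blk=14 s=6: VC-HIT | VC [19, 43, 15, 62, 22]

OUTCOME = MISS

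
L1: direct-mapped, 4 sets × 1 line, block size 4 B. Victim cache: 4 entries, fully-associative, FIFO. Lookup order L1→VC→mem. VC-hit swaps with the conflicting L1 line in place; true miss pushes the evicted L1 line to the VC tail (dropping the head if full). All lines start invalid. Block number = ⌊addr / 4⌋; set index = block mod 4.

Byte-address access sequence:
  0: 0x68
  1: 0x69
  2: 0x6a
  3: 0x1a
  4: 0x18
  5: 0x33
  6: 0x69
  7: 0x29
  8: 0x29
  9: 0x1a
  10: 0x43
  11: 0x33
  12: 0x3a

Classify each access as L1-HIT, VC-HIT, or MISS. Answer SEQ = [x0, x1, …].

  [0] addr=0x68 blk=26 s=2: MISS | VC []
  [1] addr=0x69 blk=26 s=2: L1-HIT | VC []
  [2] addr=0x6a blk=26 s=2: L1-HIT | VC []
  [3] addr=0x1a blk=6 s=2: MISS | VC [26]
  [4] addr=0x18 blk=6 s=2: L1-HIT | VC [26]
  [5] addr=0x33 blk=12 s=0: MISS | VC [26]
  [6] addr=0x69 blk=26 s=2: VC-HIT | VC [6]
  [7] addr=0x29 blk=10 s=2: MISS | VC [6, 26]
  [8] addr=0x29 blk=10 s=2: L1-HIT | VC [6, 26]
  [9] addr=0x1a blk=6 s=2: VC-HIT | VC [10, 26]
  [10] addr=0x43 blk=16 s=0: MISS | VC [10, 26, 12]
  [11] addr=0x33 blk=12 s=0: VC-HIT | VC [10, 26, 16]
  [12] addr=0x3a blk=14 s=2: MISS | VC [10, 26, 16, 6]

SEQ = [MISS, L1-HIT, L1-HIT, MISS, L1-HIT, MISS, VC-HIT, MISS, L1-HIT, VC-HIT, MISS, VC-HIT, MISS]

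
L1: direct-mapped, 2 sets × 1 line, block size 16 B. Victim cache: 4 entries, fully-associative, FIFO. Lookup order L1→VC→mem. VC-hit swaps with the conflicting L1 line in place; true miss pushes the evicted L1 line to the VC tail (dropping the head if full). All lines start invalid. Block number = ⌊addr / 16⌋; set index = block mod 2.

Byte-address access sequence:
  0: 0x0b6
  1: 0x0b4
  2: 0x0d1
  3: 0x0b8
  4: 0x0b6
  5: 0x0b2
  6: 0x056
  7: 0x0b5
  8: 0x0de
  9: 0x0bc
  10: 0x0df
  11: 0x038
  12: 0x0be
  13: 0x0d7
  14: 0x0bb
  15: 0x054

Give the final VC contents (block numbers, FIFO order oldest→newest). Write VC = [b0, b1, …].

VC = [3, 11, 13]

  [0] addr=0xb6 blk=11 s=1: MISS | VC []
  [1] addr=0xb4 blk=11 s=1: L1-HIT | VC []
  [2] addr=0xd1 blk=13 s=1: MISS | VC [11]
  [3] addr=0xb8 blk=11 s=1: VC-HIT | VC [13]
  [4] addr=0xb6 blk=11 s=1: L1-HIT | VC [13]
  [5] addr=0xb2 blk=11 s=1: L1-HIT | VC [13]
  [6] addr=0x56 blk=5 s=1: MISS | VC [13, 11]
  [7] addr=0xb5 blk=11 s=1: VC-HIT | VC [13, 5]
  [8] addr=0xde blk=13 s=1: VC-HIT | VC [11, 5]
  [9] addr=0xbc blk=11 s=1: VC-HIT | VC [13, 5]
  [10] addr=0xdf blk=13 s=1: VC-HIT | VC [11, 5]
  [11] addr=0x38 blk=3 s=1: MISS | VC [11, 5, 13]
  [12] addr=0xbe blk=11 s=1: VC-HIT | VC [3, 5, 13]
  [13] addr=0xd7 blk=13 s=1: VC-HIT | VC [3, 5, 11]
  [14] addr=0xbb blk=11 s=1: VC-HIT | VC [3, 5, 13]
  [15] addr=0x54 blk=5 s=1: VC-HIT | VC [3, 11, 13]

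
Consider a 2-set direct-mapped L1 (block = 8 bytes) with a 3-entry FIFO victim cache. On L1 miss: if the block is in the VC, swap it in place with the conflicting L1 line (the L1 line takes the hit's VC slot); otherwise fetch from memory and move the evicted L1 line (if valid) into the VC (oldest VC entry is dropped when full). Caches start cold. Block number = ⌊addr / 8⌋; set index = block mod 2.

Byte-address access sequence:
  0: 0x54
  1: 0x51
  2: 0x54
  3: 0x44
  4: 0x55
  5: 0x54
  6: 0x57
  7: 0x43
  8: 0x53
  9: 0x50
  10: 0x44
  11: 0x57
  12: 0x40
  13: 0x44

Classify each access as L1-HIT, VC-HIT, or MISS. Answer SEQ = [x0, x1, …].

SEQ = [MISS, L1-HIT, L1-HIT, MISS, VC-HIT, L1-HIT, L1-HIT, VC-HIT, VC-HIT, L1-HIT, VC-HIT, VC-HIT, VC-HIT, L1-HIT]

#0 0x54→b10/s0 MISS; vc=[]
#1 0x51→b10/s0 L1-HIT; vc=[]
#2 0x54→b10/s0 L1-HIT; vc=[]
#3 0x44→b8/s0 MISS; vc=[10]
#4 0x55→b10/s0 VC-HIT; vc=[8]
#5 0x54→b10/s0 L1-HIT; vc=[8]
#6 0x57→b10/s0 L1-HIT; vc=[8]
#7 0x43→b8/s0 VC-HIT; vc=[10]
#8 0x53→b10/s0 VC-HIT; vc=[8]
#9 0x50→b10/s0 L1-HIT; vc=[8]
#10 0x44→b8/s0 VC-HIT; vc=[10]
#11 0x57→b10/s0 VC-HIT; vc=[8]
#12 0x40→b8/s0 VC-HIT; vc=[10]
#13 0x44→b8/s0 L1-HIT; vc=[10]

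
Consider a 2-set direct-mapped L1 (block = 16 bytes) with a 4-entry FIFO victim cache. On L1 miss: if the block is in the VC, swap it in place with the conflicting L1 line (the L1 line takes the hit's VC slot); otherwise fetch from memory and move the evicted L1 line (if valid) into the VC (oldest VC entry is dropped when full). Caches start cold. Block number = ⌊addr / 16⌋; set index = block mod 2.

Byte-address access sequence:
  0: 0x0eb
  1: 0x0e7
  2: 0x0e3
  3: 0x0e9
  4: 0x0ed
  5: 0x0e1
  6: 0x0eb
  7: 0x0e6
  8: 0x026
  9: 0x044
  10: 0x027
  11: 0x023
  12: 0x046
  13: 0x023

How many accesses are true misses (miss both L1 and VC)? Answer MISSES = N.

MISSES = 3

#0 0xeb→b14/s0 MISS; vc=[]
#1 0xe7→b14/s0 L1-HIT; vc=[]
#2 0xe3→b14/s0 L1-HIT; vc=[]
#3 0xe9→b14/s0 L1-HIT; vc=[]
#4 0xed→b14/s0 L1-HIT; vc=[]
#5 0xe1→b14/s0 L1-HIT; vc=[]
#6 0xeb→b14/s0 L1-HIT; vc=[]
#7 0xe6→b14/s0 L1-HIT; vc=[]
#8 0x26→b2/s0 MISS; vc=[14]
#9 0x44→b4/s0 MISS; vc=[14,2]
#10 0x27→b2/s0 VC-HIT; vc=[14,4]
#11 0x23→b2/s0 L1-HIT; vc=[14,4]
#12 0x46→b4/s0 VC-HIT; vc=[14,2]
#13 0x23→b2/s0 VC-HIT; vc=[14,4]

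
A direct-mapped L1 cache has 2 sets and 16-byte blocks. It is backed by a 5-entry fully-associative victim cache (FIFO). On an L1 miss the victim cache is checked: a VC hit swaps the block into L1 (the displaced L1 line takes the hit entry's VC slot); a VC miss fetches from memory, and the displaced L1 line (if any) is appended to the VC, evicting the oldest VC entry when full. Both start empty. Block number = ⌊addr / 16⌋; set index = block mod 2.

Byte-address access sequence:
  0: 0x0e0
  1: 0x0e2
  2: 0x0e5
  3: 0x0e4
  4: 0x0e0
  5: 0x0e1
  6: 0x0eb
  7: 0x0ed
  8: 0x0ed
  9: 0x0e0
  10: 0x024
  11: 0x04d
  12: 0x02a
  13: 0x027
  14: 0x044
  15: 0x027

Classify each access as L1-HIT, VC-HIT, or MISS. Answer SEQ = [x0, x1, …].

SEQ = [MISS, L1-HIT, L1-HIT, L1-HIT, L1-HIT, L1-HIT, L1-HIT, L1-HIT, L1-HIT, L1-HIT, MISS, MISS, VC-HIT, L1-HIT, VC-HIT, VC-HIT]

  [0] addr=0xe0 blk=14 s=0: MISS | VC []
  [1] addr=0xe2 blk=14 s=0: L1-HIT | VC []
  [2] addr=0xe5 blk=14 s=0: L1-HIT | VC []
  [3] addr=0xe4 blk=14 s=0: L1-HIT | VC []
  [4] addr=0xe0 blk=14 s=0: L1-HIT | VC []
  [5] addr=0xe1 blk=14 s=0: L1-HIT | VC []
  [6] addr=0xeb blk=14 s=0: L1-HIT | VC []
  [7] addr=0xed blk=14 s=0: L1-HIT | VC []
  [8] addr=0xed blk=14 s=0: L1-HIT | VC []
  [9] addr=0xe0 blk=14 s=0: L1-HIT | VC []
  [10] addr=0x24 blk=2 s=0: MISS | VC [14]
  [11] addr=0x4d blk=4 s=0: MISS | VC [14, 2]
  [12] addr=0x2a blk=2 s=0: VC-HIT | VC [14, 4]
  [13] addr=0x27 blk=2 s=0: L1-HIT | VC [14, 4]
  [14] addr=0x44 blk=4 s=0: VC-HIT | VC [14, 2]
  [15] addr=0x27 blk=2 s=0: VC-HIT | VC [14, 4]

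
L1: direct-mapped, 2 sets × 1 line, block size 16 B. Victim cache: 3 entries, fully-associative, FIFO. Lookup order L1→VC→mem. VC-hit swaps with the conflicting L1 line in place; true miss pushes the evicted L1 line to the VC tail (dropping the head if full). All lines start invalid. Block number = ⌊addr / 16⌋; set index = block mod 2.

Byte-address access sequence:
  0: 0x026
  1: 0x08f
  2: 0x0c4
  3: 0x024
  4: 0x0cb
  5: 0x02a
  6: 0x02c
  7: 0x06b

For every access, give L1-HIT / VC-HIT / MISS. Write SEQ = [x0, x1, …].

#0 0x26→b2/s0 MISS; vc=[]
#1 0x8f→b8/s0 MISS; vc=[2]
#2 0xc4→b12/s0 MISS; vc=[2,8]
#3 0x24→b2/s0 VC-HIT; vc=[12,8]
#4 0xcb→b12/s0 VC-HIT; vc=[2,8]
#5 0x2a→b2/s0 VC-HIT; vc=[12,8]
#6 0x2c→b2/s0 L1-HIT; vc=[12,8]
#7 0x6b→b6/s0 MISS; vc=[12,8,2]

SEQ = [MISS, MISS, MISS, VC-HIT, VC-HIT, VC-HIT, L1-HIT, MISS]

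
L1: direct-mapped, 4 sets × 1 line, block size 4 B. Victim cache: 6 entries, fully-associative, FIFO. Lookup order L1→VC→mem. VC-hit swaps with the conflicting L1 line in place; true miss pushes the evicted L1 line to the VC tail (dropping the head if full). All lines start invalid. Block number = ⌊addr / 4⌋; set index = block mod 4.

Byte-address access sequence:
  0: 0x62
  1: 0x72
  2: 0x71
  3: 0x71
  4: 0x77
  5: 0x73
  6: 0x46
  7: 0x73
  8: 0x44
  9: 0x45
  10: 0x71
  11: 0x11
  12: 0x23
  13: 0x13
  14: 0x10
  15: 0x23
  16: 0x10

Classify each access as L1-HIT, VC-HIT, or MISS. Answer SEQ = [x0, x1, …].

SEQ = [MISS, MISS, L1-HIT, L1-HIT, MISS, L1-HIT, MISS, L1-HIT, L1-HIT, L1-HIT, L1-HIT, MISS, MISS, VC-HIT, L1-HIT, VC-HIT, VC-HIT]

  [0] addr=0x62 blk=24 s=0: MISS | VC []
  [1] addr=0x72 blk=28 s=0: MISS | VC [24]
  [2] addr=0x71 blk=28 s=0: L1-HIT | VC [24]
  [3] addr=0x71 blk=28 s=0: L1-HIT | VC [24]
  [4] addr=0x77 blk=29 s=1: MISS | VC [24]
  [5] addr=0x73 blk=28 s=0: L1-HIT | VC [24]
  [6] addr=0x46 blk=17 s=1: MISS | VC [24, 29]
  [7] addr=0x73 blk=28 s=0: L1-HIT | VC [24, 29]
  [8] addr=0x44 blk=17 s=1: L1-HIT | VC [24, 29]
  [9] addr=0x45 blk=17 s=1: L1-HIT | VC [24, 29]
  [10] addr=0x71 blk=28 s=0: L1-HIT | VC [24, 29]
  [11] addr=0x11 blk=4 s=0: MISS | VC [24, 29, 28]
  [12] addr=0x23 blk=8 s=0: MISS | VC [24, 29, 28, 4]
  [13] addr=0x13 blk=4 s=0: VC-HIT | VC [24, 29, 28, 8]
  [14] addr=0x10 blk=4 s=0: L1-HIT | VC [24, 29, 28, 8]
  [15] addr=0x23 blk=8 s=0: VC-HIT | VC [24, 29, 28, 4]
  [16] addr=0x10 blk=4 s=0: VC-HIT | VC [24, 29, 28, 8]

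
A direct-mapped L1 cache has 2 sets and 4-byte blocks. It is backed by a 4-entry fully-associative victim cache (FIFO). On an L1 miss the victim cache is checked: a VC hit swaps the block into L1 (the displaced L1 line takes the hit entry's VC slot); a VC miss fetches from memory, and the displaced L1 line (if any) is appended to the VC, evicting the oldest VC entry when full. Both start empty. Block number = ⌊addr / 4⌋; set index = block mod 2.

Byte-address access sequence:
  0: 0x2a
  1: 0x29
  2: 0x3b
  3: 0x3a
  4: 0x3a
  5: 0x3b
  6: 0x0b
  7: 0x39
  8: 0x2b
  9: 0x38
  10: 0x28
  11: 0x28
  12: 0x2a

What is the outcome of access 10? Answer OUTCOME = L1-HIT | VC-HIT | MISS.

OUTCOME = VC-HIT

  [0] addr=0x2a blk=10 s=0: MISS | VC []
  [1] addr=0x29 blk=10 s=0: L1-HIT | VC []
  [2] addr=0x3b blk=14 s=0: MISS | VC [10]
  [3] addr=0x3a blk=14 s=0: L1-HIT | VC [10]
  [4] addr=0x3a blk=14 s=0: L1-HIT | VC [10]
  [5] addr=0x3b blk=14 s=0: L1-HIT | VC [10]
  [6] addr=0xb blk=2 s=0: MISS | VC [10, 14]
  [7] addr=0x39 blk=14 s=0: VC-HIT | VC [10, 2]
  [8] addr=0x2b blk=10 s=0: VC-HIT | VC [14, 2]
  [9] addr=0x38 blk=14 s=0: VC-HIT | VC [10, 2]
  [10] addr=0x28 blk=10 s=0: VC-HIT | VC [14, 2]
  [11] addr=0x28 blk=10 s=0: L1-HIT | VC [14, 2]
  [12] addr=0x2a blk=10 s=0: L1-HIT | VC [14, 2]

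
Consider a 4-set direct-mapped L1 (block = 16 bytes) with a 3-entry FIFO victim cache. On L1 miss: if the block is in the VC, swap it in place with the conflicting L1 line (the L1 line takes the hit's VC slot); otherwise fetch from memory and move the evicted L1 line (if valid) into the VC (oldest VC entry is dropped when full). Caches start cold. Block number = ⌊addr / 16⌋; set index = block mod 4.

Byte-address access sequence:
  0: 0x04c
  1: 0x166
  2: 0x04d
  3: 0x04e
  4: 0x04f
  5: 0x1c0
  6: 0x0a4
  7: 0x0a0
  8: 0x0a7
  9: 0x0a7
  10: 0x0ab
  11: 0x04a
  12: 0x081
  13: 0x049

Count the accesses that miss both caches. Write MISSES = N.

MISSES = 5

0: 0x4c (blk 4, set 0) → MISS  vc=[]
1: 0x166 (blk 22, set 2) → MISS  vc=[]
2: 0x4d (blk 4, set 0) → L1-HIT  vc=[]
3: 0x4e (blk 4, set 0) → L1-HIT  vc=[]
4: 0x4f (blk 4, set 0) → L1-HIT  vc=[]
5: 0x1c0 (blk 28, set 0) → MISS  vc=[4]
6: 0xa4 (blk 10, set 2) → MISS  vc=[4, 22]
7: 0xa0 (blk 10, set 2) → L1-HIT  vc=[4, 22]
8: 0xa7 (blk 10, set 2) → L1-HIT  vc=[4, 22]
9: 0xa7 (blk 10, set 2) → L1-HIT  vc=[4, 22]
10: 0xab (blk 10, set 2) → L1-HIT  vc=[4, 22]
11: 0x4a (blk 4, set 0) → VC-HIT  vc=[28, 22]
12: 0x81 (blk 8, set 0) → MISS  vc=[28, 22, 4]
13: 0x49 (blk 4, set 0) → VC-HIT  vc=[28, 22, 8]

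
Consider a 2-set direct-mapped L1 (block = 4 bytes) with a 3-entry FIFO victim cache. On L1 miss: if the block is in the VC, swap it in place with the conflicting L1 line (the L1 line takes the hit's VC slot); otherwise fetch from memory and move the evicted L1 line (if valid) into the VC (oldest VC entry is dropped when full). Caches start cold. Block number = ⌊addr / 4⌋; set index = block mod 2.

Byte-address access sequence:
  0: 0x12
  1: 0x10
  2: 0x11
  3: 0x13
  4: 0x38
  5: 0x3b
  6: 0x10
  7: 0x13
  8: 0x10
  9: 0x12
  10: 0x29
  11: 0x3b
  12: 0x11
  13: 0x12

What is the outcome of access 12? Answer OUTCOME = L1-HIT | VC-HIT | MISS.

OUTCOME = VC-HIT

  [0] addr=0x12 blk=4 s=0: MISS | VC []
  [1] addr=0x10 blk=4 s=0: L1-HIT | VC []
  [2] addr=0x11 blk=4 s=0: L1-HIT | VC []
  [3] addr=0x13 blk=4 s=0: L1-HIT | VC []
  [4] addr=0x38 blk=14 s=0: MISS | VC [4]
  [5] addr=0x3b blk=14 s=0: L1-HIT | VC [4]
  [6] addr=0x10 blk=4 s=0: VC-HIT | VC [14]
  [7] addr=0x13 blk=4 s=0: L1-HIT | VC [14]
  [8] addr=0x10 blk=4 s=0: L1-HIT | VC [14]
  [9] addr=0x12 blk=4 s=0: L1-HIT | VC [14]
  [10] addr=0x29 blk=10 s=0: MISS | VC [14, 4]
  [11] addr=0x3b blk=14 s=0: VC-HIT | VC [10, 4]
  [12] addr=0x11 blk=4 s=0: VC-HIT | VC [10, 14]
  [13] addr=0x12 blk=4 s=0: L1-HIT | VC [10, 14]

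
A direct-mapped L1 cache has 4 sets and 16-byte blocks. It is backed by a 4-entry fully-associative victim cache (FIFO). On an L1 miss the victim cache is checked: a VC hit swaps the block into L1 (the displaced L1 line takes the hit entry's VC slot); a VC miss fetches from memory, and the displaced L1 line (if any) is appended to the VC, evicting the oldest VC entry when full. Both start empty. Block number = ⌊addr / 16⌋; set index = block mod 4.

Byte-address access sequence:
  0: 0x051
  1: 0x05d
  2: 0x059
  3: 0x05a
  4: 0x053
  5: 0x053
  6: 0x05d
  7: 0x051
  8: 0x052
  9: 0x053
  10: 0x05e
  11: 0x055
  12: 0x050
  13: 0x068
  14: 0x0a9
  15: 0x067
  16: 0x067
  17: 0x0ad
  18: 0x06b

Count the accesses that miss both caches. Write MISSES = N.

0: 0x51 (blk 5, set 1) → MISS  vc=[]
1: 0x5d (blk 5, set 1) → L1-HIT  vc=[]
2: 0x59 (blk 5, set 1) → L1-HIT  vc=[]
3: 0x5a (blk 5, set 1) → L1-HIT  vc=[]
4: 0x53 (blk 5, set 1) → L1-HIT  vc=[]
5: 0x53 (blk 5, set 1) → L1-HIT  vc=[]
6: 0x5d (blk 5, set 1) → L1-HIT  vc=[]
7: 0x51 (blk 5, set 1) → L1-HIT  vc=[]
8: 0x52 (blk 5, set 1) → L1-HIT  vc=[]
9: 0x53 (blk 5, set 1) → L1-HIT  vc=[]
10: 0x5e (blk 5, set 1) → L1-HIT  vc=[]
11: 0x55 (blk 5, set 1) → L1-HIT  vc=[]
12: 0x50 (blk 5, set 1) → L1-HIT  vc=[]
13: 0x68 (blk 6, set 2) → MISS  vc=[]
14: 0xa9 (blk 10, set 2) → MISS  vc=[6]
15: 0x67 (blk 6, set 2) → VC-HIT  vc=[10]
16: 0x67 (blk 6, set 2) → L1-HIT  vc=[10]
17: 0xad (blk 10, set 2) → VC-HIT  vc=[6]
18: 0x6b (blk 6, set 2) → VC-HIT  vc=[10]

MISSES = 3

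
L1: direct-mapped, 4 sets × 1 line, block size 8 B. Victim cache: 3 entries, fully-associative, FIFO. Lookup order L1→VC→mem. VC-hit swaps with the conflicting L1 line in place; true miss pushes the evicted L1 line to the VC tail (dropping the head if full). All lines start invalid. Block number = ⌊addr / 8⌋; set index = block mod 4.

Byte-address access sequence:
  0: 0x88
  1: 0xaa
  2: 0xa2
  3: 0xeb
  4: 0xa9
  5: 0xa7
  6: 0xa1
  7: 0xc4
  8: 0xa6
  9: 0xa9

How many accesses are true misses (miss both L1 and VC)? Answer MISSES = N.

#0 0x88→b17/s1 MISS; vc=[]
#1 0xaa→b21/s1 MISS; vc=[17]
#2 0xa2→b20/s0 MISS; vc=[17]
#3 0xeb→b29/s1 MISS; vc=[17,21]
#4 0xa9→b21/s1 VC-HIT; vc=[17,29]
#5 0xa7→b20/s0 L1-HIT; vc=[17,29]
#6 0xa1→b20/s0 L1-HIT; vc=[17,29]
#7 0xc4→b24/s0 MISS; vc=[17,29,20]
#8 0xa6→b20/s0 VC-HIT; vc=[17,29,24]
#9 0xa9→b21/s1 L1-HIT; vc=[17,29,24]

MISSES = 5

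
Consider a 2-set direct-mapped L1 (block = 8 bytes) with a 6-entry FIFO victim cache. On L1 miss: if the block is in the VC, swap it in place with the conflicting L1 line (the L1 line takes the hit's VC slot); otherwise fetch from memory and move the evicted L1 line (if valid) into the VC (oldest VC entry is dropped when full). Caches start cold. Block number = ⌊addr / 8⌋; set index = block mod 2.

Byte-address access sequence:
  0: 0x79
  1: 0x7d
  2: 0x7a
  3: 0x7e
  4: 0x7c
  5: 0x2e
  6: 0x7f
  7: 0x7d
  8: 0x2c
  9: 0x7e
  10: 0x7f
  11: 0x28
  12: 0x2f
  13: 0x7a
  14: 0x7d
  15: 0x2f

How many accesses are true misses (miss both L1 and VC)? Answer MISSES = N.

MISSES = 2

#0 0x79→b15/s1 MISS; vc=[]
#1 0x7d→b15/s1 L1-HIT; vc=[]
#2 0x7a→b15/s1 L1-HIT; vc=[]
#3 0x7e→b15/s1 L1-HIT; vc=[]
#4 0x7c→b15/s1 L1-HIT; vc=[]
#5 0x2e→b5/s1 MISS; vc=[15]
#6 0x7f→b15/s1 VC-HIT; vc=[5]
#7 0x7d→b15/s1 L1-HIT; vc=[5]
#8 0x2c→b5/s1 VC-HIT; vc=[15]
#9 0x7e→b15/s1 VC-HIT; vc=[5]
#10 0x7f→b15/s1 L1-HIT; vc=[5]
#11 0x28→b5/s1 VC-HIT; vc=[15]
#12 0x2f→b5/s1 L1-HIT; vc=[15]
#13 0x7a→b15/s1 VC-HIT; vc=[5]
#14 0x7d→b15/s1 L1-HIT; vc=[5]
#15 0x2f→b5/s1 VC-HIT; vc=[15]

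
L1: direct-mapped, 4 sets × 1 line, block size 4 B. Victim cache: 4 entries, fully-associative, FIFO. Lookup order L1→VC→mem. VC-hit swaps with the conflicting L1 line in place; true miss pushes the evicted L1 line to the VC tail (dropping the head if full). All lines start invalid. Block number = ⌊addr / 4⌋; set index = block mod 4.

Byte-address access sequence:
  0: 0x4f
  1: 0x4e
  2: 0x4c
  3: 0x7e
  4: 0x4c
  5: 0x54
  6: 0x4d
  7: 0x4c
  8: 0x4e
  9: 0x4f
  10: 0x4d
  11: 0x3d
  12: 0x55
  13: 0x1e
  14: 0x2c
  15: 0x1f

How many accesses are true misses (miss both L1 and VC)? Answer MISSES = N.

#0 0x4f→b19/s3 MISS; vc=[]
#1 0x4e→b19/s3 L1-HIT; vc=[]
#2 0x4c→b19/s3 L1-HIT; vc=[]
#3 0x7e→b31/s3 MISS; vc=[19]
#4 0x4c→b19/s3 VC-HIT; vc=[31]
#5 0x54→b21/s1 MISS; vc=[31]
#6 0x4d→b19/s3 L1-HIT; vc=[31]
#7 0x4c→b19/s3 L1-HIT; vc=[31]
#8 0x4e→b19/s3 L1-HIT; vc=[31]
#9 0x4f→b19/s3 L1-HIT; vc=[31]
#10 0x4d→b19/s3 L1-HIT; vc=[31]
#11 0x3d→b15/s3 MISS; vc=[31,19]
#12 0x55→b21/s1 L1-HIT; vc=[31,19]
#13 0x1e→b7/s3 MISS; vc=[31,19,15]
#14 0x2c→b11/s3 MISS; vc=[31,19,15,7]
#15 0x1f→b7/s3 VC-HIT; vc=[31,19,15,11]

MISSES = 6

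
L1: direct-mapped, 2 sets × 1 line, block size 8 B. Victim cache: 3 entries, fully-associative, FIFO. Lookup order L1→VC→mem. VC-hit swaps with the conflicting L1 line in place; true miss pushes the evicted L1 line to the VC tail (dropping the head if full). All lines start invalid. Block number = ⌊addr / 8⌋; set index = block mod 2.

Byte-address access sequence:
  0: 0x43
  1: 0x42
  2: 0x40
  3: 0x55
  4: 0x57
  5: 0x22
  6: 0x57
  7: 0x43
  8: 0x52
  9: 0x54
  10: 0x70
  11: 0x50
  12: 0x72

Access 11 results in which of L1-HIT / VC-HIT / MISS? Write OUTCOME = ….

OUTCOME = VC-HIT

  [0] addr=0x43 blk=8 s=0: MISS | VC []
  [1] addr=0x42 blk=8 s=0: L1-HIT | VC []
  [2] addr=0x40 blk=8 s=0: L1-HIT | VC []
  [3] addr=0x55 blk=10 s=0: MISS | VC [8]
  [4] addr=0x57 blk=10 s=0: L1-HIT | VC [8]
  [5] addr=0x22 blk=4 s=0: MISS | VC [8, 10]
  [6] addr=0x57 blk=10 s=0: VC-HIT | VC [8, 4]
  [7] addr=0x43 blk=8 s=0: VC-HIT | VC [10, 4]
  [8] addr=0x52 blk=10 s=0: VC-HIT | VC [8, 4]
  [9] addr=0x54 blk=10 s=0: L1-HIT | VC [8, 4]
  [10] addr=0x70 blk=14 s=0: MISS | VC [8, 4, 10]
  [11] addr=0x50 blk=10 s=0: VC-HIT | VC [8, 4, 14]
  [12] addr=0x72 blk=14 s=0: VC-HIT | VC [8, 4, 10]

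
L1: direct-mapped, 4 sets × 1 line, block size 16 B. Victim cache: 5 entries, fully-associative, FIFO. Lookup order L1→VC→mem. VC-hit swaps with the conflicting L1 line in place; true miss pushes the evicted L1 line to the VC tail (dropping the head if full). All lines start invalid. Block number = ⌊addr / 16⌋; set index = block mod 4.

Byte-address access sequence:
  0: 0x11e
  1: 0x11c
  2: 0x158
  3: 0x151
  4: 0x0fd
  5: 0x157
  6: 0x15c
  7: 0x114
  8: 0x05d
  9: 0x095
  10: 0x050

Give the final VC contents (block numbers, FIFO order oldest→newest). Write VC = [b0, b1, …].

VC = [21, 17, 9]

0: 0x11e (blk 17, set 1) → MISS  vc=[]
1: 0x11c (blk 17, set 1) → L1-HIT  vc=[]
2: 0x158 (blk 21, set 1) → MISS  vc=[17]
3: 0x151 (blk 21, set 1) → L1-HIT  vc=[17]
4: 0xfd (blk 15, set 3) → MISS  vc=[17]
5: 0x157 (blk 21, set 1) → L1-HIT  vc=[17]
6: 0x15c (blk 21, set 1) → L1-HIT  vc=[17]
7: 0x114 (blk 17, set 1) → VC-HIT  vc=[21]
8: 0x5d (blk 5, set 1) → MISS  vc=[21, 17]
9: 0x95 (blk 9, set 1) → MISS  vc=[21, 17, 5]
10: 0x50 (blk 5, set 1) → VC-HIT  vc=[21, 17, 9]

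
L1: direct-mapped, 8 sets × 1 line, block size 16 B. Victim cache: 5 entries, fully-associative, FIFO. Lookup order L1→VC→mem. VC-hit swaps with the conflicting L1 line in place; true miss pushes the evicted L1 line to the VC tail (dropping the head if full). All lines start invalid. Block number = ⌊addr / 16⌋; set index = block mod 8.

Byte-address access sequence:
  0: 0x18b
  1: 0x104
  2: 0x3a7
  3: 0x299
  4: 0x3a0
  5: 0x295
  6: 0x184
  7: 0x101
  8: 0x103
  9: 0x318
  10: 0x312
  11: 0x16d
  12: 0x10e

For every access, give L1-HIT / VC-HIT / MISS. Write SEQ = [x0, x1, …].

SEQ = [MISS, MISS, MISS, MISS, L1-HIT, L1-HIT, VC-HIT, VC-HIT, L1-HIT, MISS, L1-HIT, MISS, L1-HIT]

0: 0x18b (blk 24, set 0) → MISS  vc=[]
1: 0x104 (blk 16, set 0) → MISS  vc=[24]
2: 0x3a7 (blk 58, set 2) → MISS  vc=[24]
3: 0x299 (blk 41, set 1) → MISS  vc=[24]
4: 0x3a0 (blk 58, set 2) → L1-HIT  vc=[24]
5: 0x295 (blk 41, set 1) → L1-HIT  vc=[24]
6: 0x184 (blk 24, set 0) → VC-HIT  vc=[16]
7: 0x101 (blk 16, set 0) → VC-HIT  vc=[24]
8: 0x103 (blk 16, set 0) → L1-HIT  vc=[24]
9: 0x318 (blk 49, set 1) → MISS  vc=[24, 41]
10: 0x312 (blk 49, set 1) → L1-HIT  vc=[24, 41]
11: 0x16d (blk 22, set 6) → MISS  vc=[24, 41]
12: 0x10e (blk 16, set 0) → L1-HIT  vc=[24, 41]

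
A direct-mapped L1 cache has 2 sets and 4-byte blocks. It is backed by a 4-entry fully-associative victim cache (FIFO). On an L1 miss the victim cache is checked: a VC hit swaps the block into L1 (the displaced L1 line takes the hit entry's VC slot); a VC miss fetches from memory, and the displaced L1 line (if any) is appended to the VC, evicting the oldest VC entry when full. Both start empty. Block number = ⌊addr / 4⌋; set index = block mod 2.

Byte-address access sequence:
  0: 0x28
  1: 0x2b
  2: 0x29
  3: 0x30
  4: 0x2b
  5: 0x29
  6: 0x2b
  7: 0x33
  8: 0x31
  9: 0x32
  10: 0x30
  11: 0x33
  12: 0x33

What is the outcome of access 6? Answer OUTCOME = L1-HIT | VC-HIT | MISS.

  [0] addr=0x28 blk=10 s=0: MISS | VC []
  [1] addr=0x2b blk=10 s=0: L1-HIT | VC []
  [2] addr=0x29 blk=10 s=0: L1-HIT | VC []
  [3] addr=0x30 blk=12 s=0: MISS | VC [10]
  [4] addr=0x2b blk=10 s=0: VC-HIT | VC [12]
  [5] addr=0x29 blk=10 s=0: L1-HIT | VC [12]
  [6] addr=0x2b blk=10 s=0: L1-HIT | VC [12]
  [7] addr=0x33 blk=12 s=0: VC-HIT | VC [10]
  [8] addr=0x31 blk=12 s=0: L1-HIT | VC [10]
  [9] addr=0x32 blk=12 s=0: L1-HIT | VC [10]
  [10] addr=0x30 blk=12 s=0: L1-HIT | VC [10]
  [11] addr=0x33 blk=12 s=0: L1-HIT | VC [10]
  [12] addr=0x33 blk=12 s=0: L1-HIT | VC [10]

OUTCOME = L1-HIT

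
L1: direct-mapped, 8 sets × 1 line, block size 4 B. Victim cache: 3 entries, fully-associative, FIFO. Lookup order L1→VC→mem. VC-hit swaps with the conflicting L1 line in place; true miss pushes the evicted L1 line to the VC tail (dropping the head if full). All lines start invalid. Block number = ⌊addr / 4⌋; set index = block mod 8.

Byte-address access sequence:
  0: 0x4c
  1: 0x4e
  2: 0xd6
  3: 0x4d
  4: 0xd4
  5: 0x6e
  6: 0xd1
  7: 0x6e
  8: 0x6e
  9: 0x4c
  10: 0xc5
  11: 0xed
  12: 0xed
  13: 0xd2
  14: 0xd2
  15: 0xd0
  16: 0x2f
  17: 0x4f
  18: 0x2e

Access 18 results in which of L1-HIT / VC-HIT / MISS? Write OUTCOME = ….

0: 0x4c (blk 19, set 3) → MISS  vc=[]
1: 0x4e (blk 19, set 3) → L1-HIT  vc=[]
2: 0xd6 (blk 53, set 5) → MISS  vc=[]
3: 0x4d (blk 19, set 3) → L1-HIT  vc=[]
4: 0xd4 (blk 53, set 5) → L1-HIT  vc=[]
5: 0x6e (blk 27, set 3) → MISS  vc=[19]
6: 0xd1 (blk 52, set 4) → MISS  vc=[19]
7: 0x6e (blk 27, set 3) → L1-HIT  vc=[19]
8: 0x6e (blk 27, set 3) → L1-HIT  vc=[19]
9: 0x4c (blk 19, set 3) → VC-HIT  vc=[27]
10: 0xc5 (blk 49, set 1) → MISS  vc=[27]
11: 0xed (blk 59, set 3) → MISS  vc=[27, 19]
12: 0xed (blk 59, set 3) → L1-HIT  vc=[27, 19]
13: 0xd2 (blk 52, set 4) → L1-HIT  vc=[27, 19]
14: 0xd2 (blk 52, set 4) → L1-HIT  vc=[27, 19]
15: 0xd0 (blk 52, set 4) → L1-HIT  vc=[27, 19]
16: 0x2f (blk 11, set 3) → MISS  vc=[27, 19, 59]
17: 0x4f (blk 19, set 3) → VC-HIT  vc=[27, 11, 59]
18: 0x2e (blk 11, set 3) → VC-HIT  vc=[27, 19, 59]

OUTCOME = VC-HIT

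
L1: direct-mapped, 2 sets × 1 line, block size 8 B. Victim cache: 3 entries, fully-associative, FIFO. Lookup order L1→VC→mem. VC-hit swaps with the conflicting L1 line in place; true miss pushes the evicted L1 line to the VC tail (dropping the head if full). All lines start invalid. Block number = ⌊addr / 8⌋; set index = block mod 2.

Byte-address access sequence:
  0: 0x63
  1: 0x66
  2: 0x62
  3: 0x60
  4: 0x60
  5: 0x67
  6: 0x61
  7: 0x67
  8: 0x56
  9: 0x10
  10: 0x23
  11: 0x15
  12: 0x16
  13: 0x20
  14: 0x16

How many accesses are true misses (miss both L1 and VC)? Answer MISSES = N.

MISSES = 4

0: 0x63 (blk 12, set 0) → MISS  vc=[]
1: 0x66 (blk 12, set 0) → L1-HIT  vc=[]
2: 0x62 (blk 12, set 0) → L1-HIT  vc=[]
3: 0x60 (blk 12, set 0) → L1-HIT  vc=[]
4: 0x60 (blk 12, set 0) → L1-HIT  vc=[]
5: 0x67 (blk 12, set 0) → L1-HIT  vc=[]
6: 0x61 (blk 12, set 0) → L1-HIT  vc=[]
7: 0x67 (blk 12, set 0) → L1-HIT  vc=[]
8: 0x56 (blk 10, set 0) → MISS  vc=[12]
9: 0x10 (blk 2, set 0) → MISS  vc=[12, 10]
10: 0x23 (blk 4, set 0) → MISS  vc=[12, 10, 2]
11: 0x15 (blk 2, set 0) → VC-HIT  vc=[12, 10, 4]
12: 0x16 (blk 2, set 0) → L1-HIT  vc=[12, 10, 4]
13: 0x20 (blk 4, set 0) → VC-HIT  vc=[12, 10, 2]
14: 0x16 (blk 2, set 0) → VC-HIT  vc=[12, 10, 4]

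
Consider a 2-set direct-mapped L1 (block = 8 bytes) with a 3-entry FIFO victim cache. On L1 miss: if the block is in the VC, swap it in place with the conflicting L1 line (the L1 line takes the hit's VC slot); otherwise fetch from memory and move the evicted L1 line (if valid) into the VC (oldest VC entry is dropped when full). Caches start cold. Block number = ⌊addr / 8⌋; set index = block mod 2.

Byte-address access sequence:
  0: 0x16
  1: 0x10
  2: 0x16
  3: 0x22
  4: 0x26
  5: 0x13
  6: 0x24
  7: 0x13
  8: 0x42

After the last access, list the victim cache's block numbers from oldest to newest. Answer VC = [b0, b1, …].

VC = [4, 2]

0: 0x16 (blk 2, set 0) → MISS  vc=[]
1: 0x10 (blk 2, set 0) → L1-HIT  vc=[]
2: 0x16 (blk 2, set 0) → L1-HIT  vc=[]
3: 0x22 (blk 4, set 0) → MISS  vc=[2]
4: 0x26 (blk 4, set 0) → L1-HIT  vc=[2]
5: 0x13 (blk 2, set 0) → VC-HIT  vc=[4]
6: 0x24 (blk 4, set 0) → VC-HIT  vc=[2]
7: 0x13 (blk 2, set 0) → VC-HIT  vc=[4]
8: 0x42 (blk 8, set 0) → MISS  vc=[4, 2]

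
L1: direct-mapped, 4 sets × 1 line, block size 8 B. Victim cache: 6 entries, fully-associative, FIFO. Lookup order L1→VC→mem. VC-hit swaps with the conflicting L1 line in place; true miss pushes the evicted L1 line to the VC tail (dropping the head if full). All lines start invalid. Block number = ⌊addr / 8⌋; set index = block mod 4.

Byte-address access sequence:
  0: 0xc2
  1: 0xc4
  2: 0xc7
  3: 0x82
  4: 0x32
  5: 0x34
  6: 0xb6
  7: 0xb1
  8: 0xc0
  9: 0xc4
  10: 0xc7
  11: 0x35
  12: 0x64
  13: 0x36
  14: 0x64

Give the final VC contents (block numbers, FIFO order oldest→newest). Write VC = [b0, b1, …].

VC = [16, 22, 24]

0: 0xc2 (blk 24, set 0) → MISS  vc=[]
1: 0xc4 (blk 24, set 0) → L1-HIT  vc=[]
2: 0xc7 (blk 24, set 0) → L1-HIT  vc=[]
3: 0x82 (blk 16, set 0) → MISS  vc=[24]
4: 0x32 (blk 6, set 2) → MISS  vc=[24]
5: 0x34 (blk 6, set 2) → L1-HIT  vc=[24]
6: 0xb6 (blk 22, set 2) → MISS  vc=[24, 6]
7: 0xb1 (blk 22, set 2) → L1-HIT  vc=[24, 6]
8: 0xc0 (blk 24, set 0) → VC-HIT  vc=[16, 6]
9: 0xc4 (blk 24, set 0) → L1-HIT  vc=[16, 6]
10: 0xc7 (blk 24, set 0) → L1-HIT  vc=[16, 6]
11: 0x35 (blk 6, set 2) → VC-HIT  vc=[16, 22]
12: 0x64 (blk 12, set 0) → MISS  vc=[16, 22, 24]
13: 0x36 (blk 6, set 2) → L1-HIT  vc=[16, 22, 24]
14: 0x64 (blk 12, set 0) → L1-HIT  vc=[16, 22, 24]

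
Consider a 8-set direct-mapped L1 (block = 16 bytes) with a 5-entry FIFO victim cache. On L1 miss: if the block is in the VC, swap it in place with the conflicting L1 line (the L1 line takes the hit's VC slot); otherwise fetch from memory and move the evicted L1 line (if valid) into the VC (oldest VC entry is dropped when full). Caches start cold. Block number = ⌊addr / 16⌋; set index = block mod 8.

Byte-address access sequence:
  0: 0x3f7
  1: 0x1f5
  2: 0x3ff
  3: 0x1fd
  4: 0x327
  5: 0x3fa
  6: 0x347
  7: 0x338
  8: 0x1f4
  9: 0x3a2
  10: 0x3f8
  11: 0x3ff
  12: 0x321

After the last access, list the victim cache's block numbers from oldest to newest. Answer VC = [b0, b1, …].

VC = [31, 58]

0: 0x3f7 (blk 63, set 7) → MISS  vc=[]
1: 0x1f5 (blk 31, set 7) → MISS  vc=[63]
2: 0x3ff (blk 63, set 7) → VC-HIT  vc=[31]
3: 0x1fd (blk 31, set 7) → VC-HIT  vc=[63]
4: 0x327 (blk 50, set 2) → MISS  vc=[63]
5: 0x3fa (blk 63, set 7) → VC-HIT  vc=[31]
6: 0x347 (blk 52, set 4) → MISS  vc=[31]
7: 0x338 (blk 51, set 3) → MISS  vc=[31]
8: 0x1f4 (blk 31, set 7) → VC-HIT  vc=[63]
9: 0x3a2 (blk 58, set 2) → MISS  vc=[63, 50]
10: 0x3f8 (blk 63, set 7) → VC-HIT  vc=[31, 50]
11: 0x3ff (blk 63, set 7) → L1-HIT  vc=[31, 50]
12: 0x321 (blk 50, set 2) → VC-HIT  vc=[31, 58]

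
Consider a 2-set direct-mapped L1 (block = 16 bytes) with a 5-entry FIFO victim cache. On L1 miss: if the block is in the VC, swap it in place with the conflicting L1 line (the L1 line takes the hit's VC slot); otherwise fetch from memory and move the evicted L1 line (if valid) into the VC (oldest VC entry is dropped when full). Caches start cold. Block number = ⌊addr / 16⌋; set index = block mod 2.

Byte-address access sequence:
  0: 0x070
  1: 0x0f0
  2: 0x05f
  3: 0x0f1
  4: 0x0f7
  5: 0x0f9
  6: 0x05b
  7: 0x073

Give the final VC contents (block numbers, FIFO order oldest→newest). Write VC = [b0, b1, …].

  [0] addr=0x70 blk=7 s=1: MISS | VC []
  [1] addr=0xf0 blk=15 s=1: MISS | VC [7]
  [2] addr=0x5f blk=5 s=1: MISS | VC [7, 15]
  [3] addr=0xf1 blk=15 s=1: VC-HIT | VC [7, 5]
  [4] addr=0xf7 blk=15 s=1: L1-HIT | VC [7, 5]
  [5] addr=0xf9 blk=15 s=1: L1-HIT | VC [7, 5]
  [6] addr=0x5b blk=5 s=1: VC-HIT | VC [7, 15]
  [7] addr=0x73 blk=7 s=1: VC-HIT | VC [5, 15]

VC = [5, 15]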